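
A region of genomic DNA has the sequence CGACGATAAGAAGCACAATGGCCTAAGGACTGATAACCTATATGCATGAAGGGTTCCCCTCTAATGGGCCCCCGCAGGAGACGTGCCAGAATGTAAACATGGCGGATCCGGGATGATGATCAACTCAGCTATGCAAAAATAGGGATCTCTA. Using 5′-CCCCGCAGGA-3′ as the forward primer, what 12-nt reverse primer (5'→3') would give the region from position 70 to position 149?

5'-GAGATCCCTATT-3'

The product's 3' end on the top strand is position 149.
The reverse primer anneals to the top strand over positions 138–149, i.e. to AATAGGGATCTC.
Its sequence written 5'→3' is the reverse complement: GAGATCCCTATT.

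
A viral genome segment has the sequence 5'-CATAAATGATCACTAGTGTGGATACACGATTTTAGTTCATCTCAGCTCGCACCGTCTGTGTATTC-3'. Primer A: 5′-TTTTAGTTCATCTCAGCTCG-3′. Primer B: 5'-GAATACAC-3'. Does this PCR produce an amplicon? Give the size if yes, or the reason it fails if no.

Yes — a 36 bp product.

Primer A (TTTTAGTTCATCTCAGCTCG) matches the top strand at positions 30–49; it acts as a forward primer.
Primer B's reverse complement is GTGTATTC, matching the top strand at positions 58–65; it acts as a reverse primer.
The 3' ends face each other across positions 30–65, giving a 36 bp product.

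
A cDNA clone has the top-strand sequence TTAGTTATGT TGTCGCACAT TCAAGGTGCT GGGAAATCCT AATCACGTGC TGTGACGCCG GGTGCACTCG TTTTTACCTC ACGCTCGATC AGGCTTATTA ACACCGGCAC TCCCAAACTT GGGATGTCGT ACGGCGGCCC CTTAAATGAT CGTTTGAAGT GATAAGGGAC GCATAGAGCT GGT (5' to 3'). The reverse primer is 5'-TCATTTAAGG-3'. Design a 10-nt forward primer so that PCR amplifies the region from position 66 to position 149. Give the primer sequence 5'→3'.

The reverse primer's reverse complement CCTTAAATGA matches the template at positions 140–149; the product starts at position 66.
The forward primer is identical to the top strand over positions 66–75: ACTCGTTTTT.

5'-ACTCGTTTTT-3'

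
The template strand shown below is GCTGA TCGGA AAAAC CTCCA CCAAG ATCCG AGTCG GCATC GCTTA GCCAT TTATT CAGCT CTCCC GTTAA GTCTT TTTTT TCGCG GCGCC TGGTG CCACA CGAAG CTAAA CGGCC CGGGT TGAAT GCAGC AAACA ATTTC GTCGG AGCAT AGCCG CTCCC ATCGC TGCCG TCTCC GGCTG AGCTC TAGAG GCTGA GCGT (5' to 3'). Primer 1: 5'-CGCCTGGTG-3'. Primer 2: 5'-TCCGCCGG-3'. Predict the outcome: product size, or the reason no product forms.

Primer 2 (TCCGCCGG) does not match the top strand, and its reverse complement CCGGCGGA does not match either.
With no annealing site for primer 2, no amplification occurs.

No product — primer 2 has no binding site in the template.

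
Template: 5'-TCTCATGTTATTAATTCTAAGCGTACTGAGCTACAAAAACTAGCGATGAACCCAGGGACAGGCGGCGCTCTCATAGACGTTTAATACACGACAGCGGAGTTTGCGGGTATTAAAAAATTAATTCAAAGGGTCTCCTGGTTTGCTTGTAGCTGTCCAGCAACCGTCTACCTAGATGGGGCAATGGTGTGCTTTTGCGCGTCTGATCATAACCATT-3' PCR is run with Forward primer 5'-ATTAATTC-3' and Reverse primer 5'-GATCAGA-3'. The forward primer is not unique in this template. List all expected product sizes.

196 bp, 89 bp

The forward primer ATTAATTC matches the top strand at positions 10–17, 117–124.
The reverse primer's reverse complement is TCTGATC, matching at positions 199–205.
Each forward site pairs with the reverse site to give a product ending at position 205: sizes 196, 89 bp.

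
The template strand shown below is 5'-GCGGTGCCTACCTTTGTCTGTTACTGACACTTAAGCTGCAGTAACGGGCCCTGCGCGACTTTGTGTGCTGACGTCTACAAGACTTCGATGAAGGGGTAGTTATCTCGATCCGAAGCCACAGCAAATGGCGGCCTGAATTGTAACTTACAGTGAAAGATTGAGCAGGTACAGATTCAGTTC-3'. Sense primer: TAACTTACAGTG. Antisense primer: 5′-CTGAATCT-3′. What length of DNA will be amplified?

37 bp

The forward primer matches the template at positions 141–152.
The reverse primer's reverse complement is AGATTCAG, which matches the template at positions 170–177.
Amplicon spans positions 141–177: 37 bp.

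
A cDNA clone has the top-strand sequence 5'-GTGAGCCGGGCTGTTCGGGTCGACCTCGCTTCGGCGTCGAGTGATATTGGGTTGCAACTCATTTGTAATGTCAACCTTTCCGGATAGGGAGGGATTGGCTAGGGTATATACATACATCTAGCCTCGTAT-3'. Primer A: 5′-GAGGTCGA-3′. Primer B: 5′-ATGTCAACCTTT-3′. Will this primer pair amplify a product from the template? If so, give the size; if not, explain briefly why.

No product — the primers' 3' ends point away from each other.

Primer A (GAGGTCGA) has reverse complement TCGACCTC, which matches the top strand at positions 20–27; primer A anneals to the top strand there with its 3' end pointing upstream toward position 20.
Primer B (ATGTCAACCTTT) matches the top strand directly at positions 68–79; it anneals to the bottom strand with its 3' end pointing downstream toward position 79.
The 3' ends diverge (primer A extends toward position 1, primer B toward position 129), so the primers never converge on a shared product.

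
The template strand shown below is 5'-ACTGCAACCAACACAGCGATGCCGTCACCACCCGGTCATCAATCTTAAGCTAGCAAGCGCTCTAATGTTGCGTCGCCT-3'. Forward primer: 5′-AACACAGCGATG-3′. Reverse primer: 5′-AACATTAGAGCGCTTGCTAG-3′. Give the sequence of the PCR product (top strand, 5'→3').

The forward primer matches the template at positions 10–21.
Taking the reverse complement of AACATTAGAGCGCTTGCTAG gives CTAGCAAGCGCTCTAATGTT, found at positions 50–69 on the template; the primer anneals here to the top strand with its 3' end pointing upstream.
The product is the template from position 10 through 69 (60 bp).

5'-AACACAGCGATGCCGTCACCACCCGGTCATCAATCTTAAGCTAGCAAGCGCTCTAATGTT-3'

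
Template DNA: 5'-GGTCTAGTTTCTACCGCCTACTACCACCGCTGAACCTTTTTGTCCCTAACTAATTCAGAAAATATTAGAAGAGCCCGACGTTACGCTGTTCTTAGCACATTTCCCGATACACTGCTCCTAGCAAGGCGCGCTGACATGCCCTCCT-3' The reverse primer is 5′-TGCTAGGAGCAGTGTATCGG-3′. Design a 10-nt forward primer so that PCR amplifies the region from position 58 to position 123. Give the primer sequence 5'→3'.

5'-GAAAATATTA-3'

The reverse primer's reverse complement CCGATACACTGCTCCTAGCA matches the template at positions 104–123; the product starts at position 58.
The forward primer is identical to the top strand over positions 58–67: GAAAATATTA.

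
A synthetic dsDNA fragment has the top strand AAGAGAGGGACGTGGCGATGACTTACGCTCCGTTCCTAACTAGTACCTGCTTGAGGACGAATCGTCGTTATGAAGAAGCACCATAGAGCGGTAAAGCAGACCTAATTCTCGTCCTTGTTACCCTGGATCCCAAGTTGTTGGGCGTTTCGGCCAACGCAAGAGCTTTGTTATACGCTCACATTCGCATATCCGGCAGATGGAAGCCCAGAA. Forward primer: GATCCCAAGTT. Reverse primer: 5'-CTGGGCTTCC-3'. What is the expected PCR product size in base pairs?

83 bp

Forward primer GATCCCAAGTT is found on the top strand at positions 126–136.
Taking the reverse complement of CTGGGCTTCC gives GGAAGCCCAG, found at positions 199–208 on the template; the primer anneals here to the top strand with its 3' end pointing upstream.
The product runs from position 126 to position 208, so its length is 208 − 126 + 1 = 83 bp.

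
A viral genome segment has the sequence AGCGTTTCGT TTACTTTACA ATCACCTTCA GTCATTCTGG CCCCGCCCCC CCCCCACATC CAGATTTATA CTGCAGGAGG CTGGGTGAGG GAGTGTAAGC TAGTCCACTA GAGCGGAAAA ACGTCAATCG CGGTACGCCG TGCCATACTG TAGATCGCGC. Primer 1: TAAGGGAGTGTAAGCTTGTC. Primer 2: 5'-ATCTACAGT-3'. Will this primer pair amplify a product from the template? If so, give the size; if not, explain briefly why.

Primer 1 (TAAGGGAGTGTAAGCTTGTC) does not match the top strand, and its reverse complement GACAAGCTTACACTCCCTTA does not match either.
With no annealing site for primer 1, no amplification occurs.

No product — primer 1 has no binding site in the template.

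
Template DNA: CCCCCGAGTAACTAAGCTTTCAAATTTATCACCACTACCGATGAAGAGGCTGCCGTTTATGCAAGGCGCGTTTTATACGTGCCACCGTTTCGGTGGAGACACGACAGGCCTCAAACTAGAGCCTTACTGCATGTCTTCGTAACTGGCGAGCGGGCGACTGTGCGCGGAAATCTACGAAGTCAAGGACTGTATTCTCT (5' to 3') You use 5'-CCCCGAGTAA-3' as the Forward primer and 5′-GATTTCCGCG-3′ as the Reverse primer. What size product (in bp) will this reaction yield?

The forward primer matches the template at positions 2–11.
The reverse primer's reverse complement is CGCGGAAATC, which matches the template at positions 163–172.
The product runs from position 2 to position 172, so its length is 172 − 2 + 1 = 171 bp.

171 bp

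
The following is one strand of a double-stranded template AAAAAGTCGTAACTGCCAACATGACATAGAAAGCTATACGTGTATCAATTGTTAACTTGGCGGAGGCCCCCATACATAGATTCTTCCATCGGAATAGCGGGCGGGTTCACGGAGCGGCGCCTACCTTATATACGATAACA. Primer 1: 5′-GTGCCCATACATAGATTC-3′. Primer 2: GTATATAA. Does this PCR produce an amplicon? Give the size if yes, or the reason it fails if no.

No product — primer 1 has no binding site in the template.

Primer 1 (GTGCCCATACATAGATTC) does not match the top strand, and its reverse complement GAATCTATGTATGGGCAC does not match either.
With no annealing site for primer 1, no amplification occurs.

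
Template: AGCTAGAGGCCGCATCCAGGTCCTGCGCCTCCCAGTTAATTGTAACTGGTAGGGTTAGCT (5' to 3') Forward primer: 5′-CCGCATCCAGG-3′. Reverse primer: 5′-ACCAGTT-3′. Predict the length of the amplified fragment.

The forward primer matches the template at positions 10–20.
Reverse complement of the reverse primer: AACTGGT. This occurs on the top strand at positions 44–50.
The product runs from position 10 to position 50, so its length is 50 − 10 + 1 = 41 bp.

41 bp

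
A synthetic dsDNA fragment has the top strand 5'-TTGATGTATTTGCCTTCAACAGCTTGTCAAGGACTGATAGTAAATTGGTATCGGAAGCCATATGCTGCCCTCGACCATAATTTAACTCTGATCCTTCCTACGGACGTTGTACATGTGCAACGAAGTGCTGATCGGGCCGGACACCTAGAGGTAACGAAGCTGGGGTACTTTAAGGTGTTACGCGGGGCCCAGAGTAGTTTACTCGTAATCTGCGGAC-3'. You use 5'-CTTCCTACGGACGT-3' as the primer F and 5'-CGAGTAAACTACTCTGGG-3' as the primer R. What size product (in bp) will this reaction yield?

The forward primer matches the template at positions 94–107.
Reverse complement of the reverse primer: CCCAGAGTAGTTTACTCG. This occurs on the top strand at positions 188–205.
Amplicon spans positions 94–205: 112 bp.

112 bp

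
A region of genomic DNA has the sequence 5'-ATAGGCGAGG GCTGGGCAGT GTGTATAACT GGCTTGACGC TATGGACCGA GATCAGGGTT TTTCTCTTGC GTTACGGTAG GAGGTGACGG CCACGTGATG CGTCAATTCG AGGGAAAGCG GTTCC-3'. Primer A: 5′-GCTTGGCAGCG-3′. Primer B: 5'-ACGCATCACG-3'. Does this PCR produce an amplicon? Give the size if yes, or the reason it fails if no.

No product — primer A has no binding site in the template.

Primer A (GCTTGGCAGCG) does not match the top strand, and its reverse complement CGCTGCCAAGC does not match either.
With no annealing site for primer A, no amplification occurs.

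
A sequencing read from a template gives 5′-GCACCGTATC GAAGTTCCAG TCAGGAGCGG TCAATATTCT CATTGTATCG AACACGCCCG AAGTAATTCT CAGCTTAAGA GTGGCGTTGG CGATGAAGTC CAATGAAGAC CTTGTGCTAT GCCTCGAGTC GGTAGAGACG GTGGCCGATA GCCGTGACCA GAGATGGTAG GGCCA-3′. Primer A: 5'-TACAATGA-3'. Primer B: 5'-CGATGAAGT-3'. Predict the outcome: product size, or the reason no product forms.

No product — the primers' 3' ends point away from each other.

Primer A (TACAATGA) has reverse complement TCATTGTA, which matches the top strand at positions 40–47; primer A anneals to the top strand there with its 3' end pointing upstream toward position 40.
Primer B (CGATGAAGT) matches the top strand directly at positions 91–99; it anneals to the bottom strand with its 3' end pointing downstream toward position 99.
The 3' ends diverge (primer A extends toward position 1, primer B toward position 175), so the primers never converge on a shared product.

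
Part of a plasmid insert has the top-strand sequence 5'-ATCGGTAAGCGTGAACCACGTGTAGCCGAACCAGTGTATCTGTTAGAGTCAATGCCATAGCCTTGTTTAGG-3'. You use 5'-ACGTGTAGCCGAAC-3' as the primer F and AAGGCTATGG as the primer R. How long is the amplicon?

47 bp

Forward primer ACGTGTAGCCGAAC is found on the top strand at positions 18–31.
Reverse complement of the reverse primer: CCATAGCCTT. This occurs on the top strand at positions 55–64.
Product length = (reverse-primer end) − (forward-primer start) + 1 = 64 − 18 + 1 = 47 bp.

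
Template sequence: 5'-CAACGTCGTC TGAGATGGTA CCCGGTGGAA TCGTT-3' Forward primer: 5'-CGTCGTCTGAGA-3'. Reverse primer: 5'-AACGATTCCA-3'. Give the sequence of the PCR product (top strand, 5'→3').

5'-CGTCGTCTGAGATGGTACCCGGTGGAATCGTT-3'

The forward primer matches the template at positions 4–15.
Taking the reverse complement of AACGATTCCA gives TGGAATCGTT, found at positions 26–35 on the template; the primer anneals here to the top strand with its 3' end pointing upstream.
The product is the template from position 4 through 35 (32 bp).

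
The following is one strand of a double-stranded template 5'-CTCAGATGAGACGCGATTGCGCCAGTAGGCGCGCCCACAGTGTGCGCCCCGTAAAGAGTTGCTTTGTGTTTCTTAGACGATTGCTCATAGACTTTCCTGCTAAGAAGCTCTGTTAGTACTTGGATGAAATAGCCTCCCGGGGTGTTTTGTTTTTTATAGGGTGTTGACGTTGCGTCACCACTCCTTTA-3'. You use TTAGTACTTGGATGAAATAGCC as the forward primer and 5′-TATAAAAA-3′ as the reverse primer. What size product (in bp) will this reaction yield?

Forward primer TTAGTACTTGGATGAAATAGCC is found on the top strand at positions 113–134.
Reverse complement of the reverse primer: TTTTTATA. This occurs on the top strand at positions 151–158.
The product runs from position 113 to position 158, so its length is 158 − 113 + 1 = 46 bp.

46 bp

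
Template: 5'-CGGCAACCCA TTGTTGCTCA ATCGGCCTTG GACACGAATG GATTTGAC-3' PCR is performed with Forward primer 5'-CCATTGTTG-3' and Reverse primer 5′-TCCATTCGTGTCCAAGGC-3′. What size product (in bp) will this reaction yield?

35 bp

Scanning the template, CCATTGTTG occurs at positions 8–16; this primer anneals to the bottom strand there with its 3' end pointing downstream.
Taking the reverse complement of TCCATTCGTGTCCAAGGC gives GCCTTGGACACGAATGGA, found at positions 25–42 on the template; the primer anneals here to the top strand with its 3' end pointing upstream.
The product runs from position 8 to position 42, so its length is 42 − 8 + 1 = 35 bp.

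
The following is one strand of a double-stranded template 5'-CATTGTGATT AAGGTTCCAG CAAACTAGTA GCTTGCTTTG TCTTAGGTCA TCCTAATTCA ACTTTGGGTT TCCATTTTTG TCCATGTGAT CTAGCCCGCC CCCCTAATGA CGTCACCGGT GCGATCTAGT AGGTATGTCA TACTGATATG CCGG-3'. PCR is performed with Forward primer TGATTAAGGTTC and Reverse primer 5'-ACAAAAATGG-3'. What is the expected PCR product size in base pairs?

76 bp

The forward primer matches the template at positions 6–17.
Reverse complement of the reverse primer: CCATTTTTGT. This occurs on the top strand at positions 72–81.
The product runs from position 6 to position 81, so its length is 81 − 6 + 1 = 76 bp.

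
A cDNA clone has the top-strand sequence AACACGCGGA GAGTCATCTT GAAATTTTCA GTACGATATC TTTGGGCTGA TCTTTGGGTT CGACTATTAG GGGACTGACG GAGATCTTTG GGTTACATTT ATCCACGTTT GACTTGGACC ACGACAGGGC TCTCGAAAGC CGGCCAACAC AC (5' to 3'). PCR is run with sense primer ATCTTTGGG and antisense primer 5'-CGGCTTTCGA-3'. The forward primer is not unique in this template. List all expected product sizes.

105 bp, 93 bp, 59 bp

The forward primer ATCTTTGGG matches the top strand at positions 38–46, 50–58, 84–92.
The reverse primer's reverse complement is TCGAAAGCCG, matching at positions 133–142.
Each forward site pairs with the reverse site to give a product ending at position 142: sizes 105, 93, 59 bp.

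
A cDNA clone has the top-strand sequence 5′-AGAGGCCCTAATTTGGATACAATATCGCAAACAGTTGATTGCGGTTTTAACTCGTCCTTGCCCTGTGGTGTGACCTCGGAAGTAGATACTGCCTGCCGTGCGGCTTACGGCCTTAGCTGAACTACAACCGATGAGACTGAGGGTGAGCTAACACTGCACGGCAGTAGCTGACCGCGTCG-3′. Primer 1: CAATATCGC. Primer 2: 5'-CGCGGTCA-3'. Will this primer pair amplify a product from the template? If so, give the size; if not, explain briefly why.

Yes — a 157 bp product.

Primer 1 (CAATATCGC) matches the top strand at positions 20–28; it acts as a forward primer.
Primer 2's reverse complement is TGACCGCG, matching the top strand at positions 169–176; it acts as a reverse primer.
The 3' ends face each other across positions 20–176, giving a 157 bp product.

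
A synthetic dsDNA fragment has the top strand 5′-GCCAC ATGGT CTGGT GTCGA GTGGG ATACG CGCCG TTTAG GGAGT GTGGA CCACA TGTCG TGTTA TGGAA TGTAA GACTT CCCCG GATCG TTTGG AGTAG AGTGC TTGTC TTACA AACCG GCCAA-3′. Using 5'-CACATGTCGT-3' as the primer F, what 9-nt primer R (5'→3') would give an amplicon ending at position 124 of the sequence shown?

5'-TGGCCGGTT-3'

The forward primer binds at positions 52–61; the product's 3' end on the top strand is position 124.
The reverse primer anneals to the top strand over positions 116–124, i.e. to AACCGGCCA.
Its sequence written 5'→3' is the reverse complement: TGGCCGGTT.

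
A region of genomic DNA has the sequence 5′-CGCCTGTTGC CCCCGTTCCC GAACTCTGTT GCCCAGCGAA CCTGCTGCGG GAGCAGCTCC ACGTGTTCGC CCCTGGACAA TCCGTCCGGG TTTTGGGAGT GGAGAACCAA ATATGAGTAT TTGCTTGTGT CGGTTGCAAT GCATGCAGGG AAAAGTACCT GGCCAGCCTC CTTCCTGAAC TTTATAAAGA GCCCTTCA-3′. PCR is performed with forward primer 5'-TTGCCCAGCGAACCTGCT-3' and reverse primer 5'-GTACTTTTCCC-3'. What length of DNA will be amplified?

130 bp

Scanning the template, TTGCCCAGCGAACCTGCT occurs at positions 29–46; this primer anneals to the bottom strand there with its 3' end pointing downstream.
Reverse complement of the reverse primer: GGGAAAAGTAC. This occurs on the top strand at positions 148–158.
The product runs from position 29 to position 158, so its length is 158 − 29 + 1 = 130 bp.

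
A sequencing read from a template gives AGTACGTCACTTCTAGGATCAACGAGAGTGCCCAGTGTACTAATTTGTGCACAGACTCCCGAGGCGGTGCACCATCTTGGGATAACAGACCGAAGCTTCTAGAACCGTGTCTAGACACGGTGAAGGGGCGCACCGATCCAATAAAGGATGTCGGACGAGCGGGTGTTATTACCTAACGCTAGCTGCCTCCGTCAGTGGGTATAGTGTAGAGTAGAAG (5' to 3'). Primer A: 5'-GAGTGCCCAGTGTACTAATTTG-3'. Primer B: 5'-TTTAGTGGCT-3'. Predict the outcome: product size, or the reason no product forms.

Primer B (TTTAGTGGCT) does not match the top strand, and its reverse complement AGCCACTAAA does not match either.
With no annealing site for primer B, no amplification occurs.

No product — primer B has no binding site in the template.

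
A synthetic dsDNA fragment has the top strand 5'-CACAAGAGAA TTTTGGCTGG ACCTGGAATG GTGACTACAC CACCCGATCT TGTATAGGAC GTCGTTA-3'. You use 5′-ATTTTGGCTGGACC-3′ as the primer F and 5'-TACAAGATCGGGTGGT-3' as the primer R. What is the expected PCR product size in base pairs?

Scanning the template, ATTTTGGCTGGACC occurs at positions 10–23; this primer anneals to the bottom strand there with its 3' end pointing downstream.
Reverse complement of the reverse primer: ACCACCCGATCTTGTA. This occurs on the top strand at positions 39–54.
Amplicon spans positions 10–54: 45 bp.

45 bp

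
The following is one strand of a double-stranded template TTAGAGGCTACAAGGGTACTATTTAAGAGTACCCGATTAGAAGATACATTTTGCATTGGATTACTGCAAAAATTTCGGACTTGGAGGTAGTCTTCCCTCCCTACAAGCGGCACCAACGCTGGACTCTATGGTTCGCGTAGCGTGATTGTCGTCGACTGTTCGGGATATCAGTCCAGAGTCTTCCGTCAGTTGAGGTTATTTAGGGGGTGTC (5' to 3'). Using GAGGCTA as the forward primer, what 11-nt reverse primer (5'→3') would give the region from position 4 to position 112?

The product's 3' end on the top strand is position 112.
The reverse primer anneals to the top strand over positions 102–112, i.e. to TACAAGCGGCA.
Its sequence written 5'→3' is the reverse complement: TGCCGCTTGTA.

5'-TGCCGCTTGTA-3'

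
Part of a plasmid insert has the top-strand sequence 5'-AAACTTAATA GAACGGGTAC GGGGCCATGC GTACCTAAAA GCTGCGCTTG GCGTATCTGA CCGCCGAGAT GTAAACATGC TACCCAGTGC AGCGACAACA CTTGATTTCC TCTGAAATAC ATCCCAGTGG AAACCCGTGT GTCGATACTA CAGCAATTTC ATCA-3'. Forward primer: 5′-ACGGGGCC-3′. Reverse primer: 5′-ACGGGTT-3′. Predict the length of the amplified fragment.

120 bp

Forward primer ACGGGGCC is found on the top strand at positions 19–26.
Reverse complement of the reverse primer: AACCCGT. This occurs on the top strand at positions 132–138.
Amplicon spans positions 19–138: 120 bp.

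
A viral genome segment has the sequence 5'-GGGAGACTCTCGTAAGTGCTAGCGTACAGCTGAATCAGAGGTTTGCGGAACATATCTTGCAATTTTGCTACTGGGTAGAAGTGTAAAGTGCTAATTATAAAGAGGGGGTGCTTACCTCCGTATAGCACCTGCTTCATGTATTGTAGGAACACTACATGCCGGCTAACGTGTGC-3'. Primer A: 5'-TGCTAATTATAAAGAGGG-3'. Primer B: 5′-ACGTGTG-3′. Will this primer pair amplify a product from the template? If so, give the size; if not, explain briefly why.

No product — both primers anneal to the same strand and extend in the same direction.

Primer A (TGCTAATTATAAAGAGGG) matches the top strand at positions 89–106 (3' end points downstream).
Primer B (ACGTGTG) also matches the top strand directly, at positions 166–172 — its reverse complement CACACGT is not present.
Both primers anneal to the bottom strand with 3' ends pointing the same way, so neither can prime synthesis back toward the other.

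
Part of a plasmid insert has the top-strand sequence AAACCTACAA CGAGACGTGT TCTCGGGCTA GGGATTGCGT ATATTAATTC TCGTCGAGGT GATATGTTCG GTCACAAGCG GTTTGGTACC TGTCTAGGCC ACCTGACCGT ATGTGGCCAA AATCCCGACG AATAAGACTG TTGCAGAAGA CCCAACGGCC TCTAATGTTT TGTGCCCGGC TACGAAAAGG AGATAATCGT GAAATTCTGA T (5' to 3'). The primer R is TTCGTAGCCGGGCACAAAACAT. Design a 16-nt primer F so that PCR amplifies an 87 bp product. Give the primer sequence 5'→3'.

The reverse primer's reverse complement ATGTTTTGTGCCCGGCTACGAA matches the template at positions 165–186, so the product ends at position 186.
An 87 bp product then starts at position 186 − 87 + 1 = 100.
The forward primer is identical to the top strand there: CACCTGACCGTATGTG.

5'-CACCTGACCGTATGTG-3'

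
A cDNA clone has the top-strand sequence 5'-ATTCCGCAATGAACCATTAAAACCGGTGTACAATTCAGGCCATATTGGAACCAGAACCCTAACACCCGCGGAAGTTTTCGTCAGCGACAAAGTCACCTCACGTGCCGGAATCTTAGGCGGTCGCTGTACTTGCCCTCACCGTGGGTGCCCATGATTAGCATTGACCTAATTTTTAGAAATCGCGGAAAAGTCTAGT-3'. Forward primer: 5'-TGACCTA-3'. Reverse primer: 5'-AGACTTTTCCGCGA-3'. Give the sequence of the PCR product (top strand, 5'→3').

5'-TGACCTAATTTTTAGAAATCGCGGAAAAGTCT-3'

The forward primer matches the template at positions 162–168.
The reverse primer's reverse complement is TCGCGGAAAAGTCT, which matches the template at positions 180–193.
The product is the template from position 162 through 193 (32 bp).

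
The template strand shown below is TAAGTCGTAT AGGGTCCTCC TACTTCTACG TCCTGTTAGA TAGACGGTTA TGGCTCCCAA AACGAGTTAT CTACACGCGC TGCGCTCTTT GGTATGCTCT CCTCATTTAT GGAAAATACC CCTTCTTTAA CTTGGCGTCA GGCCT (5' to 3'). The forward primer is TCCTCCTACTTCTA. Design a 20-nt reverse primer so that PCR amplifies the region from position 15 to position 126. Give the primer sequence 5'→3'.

The product's 3' end on the top strand is position 126.
The reverse primer anneals to the top strand over positions 107–126, i.e. to TTATGGAAAATACCCCTTCT.
Its sequence written 5'→3' is the reverse complement: AGAAGGGGTATTTTCCATAA.

5'-AGAAGGGGTATTTTCCATAA-3'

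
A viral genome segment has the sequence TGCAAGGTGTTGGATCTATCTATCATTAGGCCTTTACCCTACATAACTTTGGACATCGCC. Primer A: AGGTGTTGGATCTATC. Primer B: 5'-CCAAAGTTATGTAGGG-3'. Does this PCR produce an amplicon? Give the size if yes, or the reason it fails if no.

Primer A (AGGTGTTGGATCTATC) matches the top strand at positions 5–20; it acts as a forward primer.
Primer B's reverse complement is CCCTACATAACTTTGG, matching the top strand at positions 37–52; it acts as a reverse primer.
The 3' ends face each other across positions 5–52, giving a 48 bp product.

Yes — a 48 bp product.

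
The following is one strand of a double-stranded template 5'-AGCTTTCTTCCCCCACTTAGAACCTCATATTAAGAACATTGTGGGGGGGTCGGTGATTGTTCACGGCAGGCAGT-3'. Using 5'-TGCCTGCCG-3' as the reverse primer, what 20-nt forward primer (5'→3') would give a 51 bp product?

The reverse primer's reverse complement CGGCAGGCA matches the template at positions 64–72, so the product ends at position 72.
A 51 bp product then starts at position 72 − 51 + 1 = 22.
The forward primer is identical to the top strand there: ACCTCATATTAAGAACATTG.

5'-ACCTCATATTAAGAACATTG-3'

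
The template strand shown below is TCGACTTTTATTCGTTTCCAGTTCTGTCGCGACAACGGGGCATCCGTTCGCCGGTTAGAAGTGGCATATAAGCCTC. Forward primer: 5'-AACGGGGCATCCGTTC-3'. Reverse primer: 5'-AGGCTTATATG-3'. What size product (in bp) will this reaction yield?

Scanning the template, AACGGGGCATCCGTTC occurs at positions 34–49; this primer anneals to the bottom strand there with its 3' end pointing downstream.
Reverse complement of the reverse primer: CATATAAGCCT. This occurs on the top strand at positions 65–75.
Product length = (reverse-primer end) − (forward-primer start) + 1 = 75 − 34 + 1 = 42 bp.

42 bp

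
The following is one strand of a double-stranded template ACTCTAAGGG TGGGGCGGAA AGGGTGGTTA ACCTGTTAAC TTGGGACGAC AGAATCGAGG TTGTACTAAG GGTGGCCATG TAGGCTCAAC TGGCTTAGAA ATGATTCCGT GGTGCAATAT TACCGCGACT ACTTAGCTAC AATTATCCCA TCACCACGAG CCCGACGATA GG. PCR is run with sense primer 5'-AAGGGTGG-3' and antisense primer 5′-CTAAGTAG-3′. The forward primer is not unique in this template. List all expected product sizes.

The forward primer AAGGGTGG matches the top strand at positions 6–13, 20–27, 68–75.
The reverse primer's reverse complement is CTACTTAG, matching at positions 129–136.
Each forward site pairs with the reverse site to give a product ending at position 136: sizes 131, 117, 69 bp.

131 bp, 117 bp, 69 bp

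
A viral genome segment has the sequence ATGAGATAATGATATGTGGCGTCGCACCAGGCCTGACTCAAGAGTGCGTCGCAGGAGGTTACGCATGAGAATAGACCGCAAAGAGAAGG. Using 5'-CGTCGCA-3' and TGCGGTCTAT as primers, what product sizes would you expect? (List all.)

The forward primer CGTCGCA matches the top strand at positions 20–26, 47–53.
The reverse primer's reverse complement is ATAGACCGCA, matching at positions 71–80.
Each forward site pairs with the reverse site to give a product ending at position 80: sizes 61, 34 bp.

61 bp, 34 bp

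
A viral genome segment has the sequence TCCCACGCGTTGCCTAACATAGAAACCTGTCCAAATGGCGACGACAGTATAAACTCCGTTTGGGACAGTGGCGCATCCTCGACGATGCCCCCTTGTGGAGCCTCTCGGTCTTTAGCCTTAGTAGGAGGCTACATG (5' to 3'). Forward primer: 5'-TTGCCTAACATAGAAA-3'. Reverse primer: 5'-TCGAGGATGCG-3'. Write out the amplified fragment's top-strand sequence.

5'-TTGCCTAACATAGAAACCTGTCCAAATGGCGACGACAGTATAAACTCCGTTTGGGACAGTGGCGCATCCTCGA-3'

The forward primer matches the template at positions 10–25.
Reverse complement of the reverse primer: CGCATCCTCGA. This occurs on the top strand at positions 72–82.
The product is the template from position 10 through 82 (73 bp).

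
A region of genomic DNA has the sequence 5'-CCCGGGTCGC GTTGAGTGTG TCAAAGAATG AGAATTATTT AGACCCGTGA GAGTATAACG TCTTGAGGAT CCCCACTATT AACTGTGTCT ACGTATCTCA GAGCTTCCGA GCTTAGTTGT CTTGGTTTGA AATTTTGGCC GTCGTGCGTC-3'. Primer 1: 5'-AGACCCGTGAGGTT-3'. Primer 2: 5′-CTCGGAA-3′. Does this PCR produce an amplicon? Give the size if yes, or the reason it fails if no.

Primer 1 (AGACCCGTGAGGTT) does not match the top strand, and its reverse complement AACCTCACGGGTCT does not match either.
With no annealing site for primer 1, no amplification occurs.

No product — primer 1 has no binding site in the template.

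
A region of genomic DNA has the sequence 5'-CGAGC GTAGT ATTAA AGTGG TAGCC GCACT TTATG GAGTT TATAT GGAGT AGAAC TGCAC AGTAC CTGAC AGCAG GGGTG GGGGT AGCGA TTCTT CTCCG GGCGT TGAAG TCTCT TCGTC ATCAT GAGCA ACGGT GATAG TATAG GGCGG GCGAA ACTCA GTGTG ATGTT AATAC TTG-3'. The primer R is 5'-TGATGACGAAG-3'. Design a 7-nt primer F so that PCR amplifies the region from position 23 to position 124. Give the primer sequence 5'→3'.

The reverse primer's reverse complement CTTCGTCATCA matches the template at positions 114–124; the product starts at position 23.
The forward primer is identical to the top strand over positions 23–29: GCCGCAC.

5'-GCCGCAC-3'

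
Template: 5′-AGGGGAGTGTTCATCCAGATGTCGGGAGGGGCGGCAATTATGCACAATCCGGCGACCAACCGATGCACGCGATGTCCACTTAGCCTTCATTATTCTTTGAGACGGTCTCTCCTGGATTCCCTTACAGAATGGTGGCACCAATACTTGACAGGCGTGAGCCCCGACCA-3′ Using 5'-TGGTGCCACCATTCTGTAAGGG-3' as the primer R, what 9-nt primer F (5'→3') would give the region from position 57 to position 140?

The reverse primer's reverse complement CCCTTACAGAATGGTGGCACCA matches the template at positions 119–140; the product starts at position 57.
The forward primer is identical to the top strand over positions 57–65: CAACCGATG.

5'-CAACCGATG-3'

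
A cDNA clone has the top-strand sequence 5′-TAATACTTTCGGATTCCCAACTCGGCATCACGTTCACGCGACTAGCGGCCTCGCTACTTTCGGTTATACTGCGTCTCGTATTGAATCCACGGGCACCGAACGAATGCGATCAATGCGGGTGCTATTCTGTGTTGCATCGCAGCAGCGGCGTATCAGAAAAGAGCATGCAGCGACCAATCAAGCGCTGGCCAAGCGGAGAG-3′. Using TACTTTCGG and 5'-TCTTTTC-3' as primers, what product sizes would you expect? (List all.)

The forward primer TACTTTCGG matches the top strand at positions 4–12, 55–63.
The reverse primer's reverse complement is GAAAAGA, matching at positions 156–162.
Each forward site pairs with the reverse site to give a product ending at position 162: sizes 159, 108 bp.

159 bp, 108 bp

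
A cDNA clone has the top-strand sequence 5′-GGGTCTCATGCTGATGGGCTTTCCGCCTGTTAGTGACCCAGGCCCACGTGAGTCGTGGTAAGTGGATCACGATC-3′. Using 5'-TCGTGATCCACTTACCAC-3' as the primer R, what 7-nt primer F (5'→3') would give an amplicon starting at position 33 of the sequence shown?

5'-GTGACCC-3'

The reverse primer's reverse complement GTGGTAAGTGGATCACGA matches the template at positions 55–72; the product starts at position 33.
The forward primer is identical to the top strand over positions 33–39: GTGACCC.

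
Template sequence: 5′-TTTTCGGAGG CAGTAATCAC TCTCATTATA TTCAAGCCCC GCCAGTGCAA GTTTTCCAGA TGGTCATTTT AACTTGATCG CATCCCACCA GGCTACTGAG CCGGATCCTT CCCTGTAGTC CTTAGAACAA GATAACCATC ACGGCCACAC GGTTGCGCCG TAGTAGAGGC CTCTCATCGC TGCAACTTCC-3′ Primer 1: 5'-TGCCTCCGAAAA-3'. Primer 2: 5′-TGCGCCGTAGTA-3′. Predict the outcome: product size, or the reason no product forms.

Primer 1 (TGCCTCCGAAAA) has reverse complement TTTTCGGAGGCA, which matches the top strand at positions 1–12; primer 1 anneals to the top strand there with its 3' end pointing upstream toward position 1.
Primer 2 (TGCGCCGTAGTA) matches the top strand directly at positions 154–165; it anneals to the bottom strand with its 3' end pointing downstream toward position 165.
The 3' ends diverge (primer 1 extends toward position 1, primer 2 toward position 190), so the primers never converge on a shared product.

No product — the primers' 3' ends point away from each other.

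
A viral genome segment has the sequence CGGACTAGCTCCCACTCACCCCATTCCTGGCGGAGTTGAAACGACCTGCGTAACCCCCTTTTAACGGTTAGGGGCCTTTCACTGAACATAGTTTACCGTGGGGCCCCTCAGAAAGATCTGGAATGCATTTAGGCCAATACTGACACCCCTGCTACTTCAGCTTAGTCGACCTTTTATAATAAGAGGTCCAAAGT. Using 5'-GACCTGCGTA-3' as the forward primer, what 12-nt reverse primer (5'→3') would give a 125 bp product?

5'-GACTAAGCTGAA-3'

The forward primer binds at positions 43–52, so a 125 bp product ends at position 43 + 125 − 1 = 167.
The reverse primer anneals to the top strand over positions 156–167, i.e. to TTCAGCTTAGTC.
Its sequence written 5'→3' is the reverse complement: GACTAAGCTGAA.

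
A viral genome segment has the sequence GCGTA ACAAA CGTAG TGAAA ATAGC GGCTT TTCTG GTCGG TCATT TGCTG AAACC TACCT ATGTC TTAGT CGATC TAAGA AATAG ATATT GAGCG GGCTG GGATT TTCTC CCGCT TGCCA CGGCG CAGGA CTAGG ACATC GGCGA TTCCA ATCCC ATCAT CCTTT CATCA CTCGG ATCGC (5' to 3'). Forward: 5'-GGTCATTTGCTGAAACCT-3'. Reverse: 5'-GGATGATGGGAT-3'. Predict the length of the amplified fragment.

Scanning the template, GGTCATTTGCTGAAACCT occurs at positions 39–56; this primer anneals to the bottom strand there with its 3' end pointing downstream.
Taking the reverse complement of GGATGATGGGAT gives ATCCCATCATCC, found at positions 151–162 on the template; the primer anneals here to the top strand with its 3' end pointing upstream.
Product length = (reverse-primer end) − (forward-primer start) + 1 = 162 − 39 + 1 = 124 bp.

124 bp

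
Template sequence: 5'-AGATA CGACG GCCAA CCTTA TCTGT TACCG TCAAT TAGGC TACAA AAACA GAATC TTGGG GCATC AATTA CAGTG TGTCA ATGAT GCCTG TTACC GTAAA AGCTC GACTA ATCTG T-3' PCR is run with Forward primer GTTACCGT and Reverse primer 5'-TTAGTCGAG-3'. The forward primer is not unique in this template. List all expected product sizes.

88 bp, 22 bp

The forward primer GTTACCGT matches the top strand at positions 24–31, 90–97.
The reverse primer's reverse complement is CTCGACTAA, matching at positions 103–111.
Each forward site pairs with the reverse site to give a product ending at position 111: sizes 88, 22 bp.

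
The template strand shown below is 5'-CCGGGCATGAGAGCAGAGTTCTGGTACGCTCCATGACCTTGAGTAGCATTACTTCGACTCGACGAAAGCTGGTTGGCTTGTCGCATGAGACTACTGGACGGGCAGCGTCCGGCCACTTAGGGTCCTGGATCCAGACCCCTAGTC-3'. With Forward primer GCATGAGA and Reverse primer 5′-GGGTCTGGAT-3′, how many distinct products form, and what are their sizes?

The forward primer GCATGAGA matches the top strand at positions 5–12, 83–90.
The reverse primer's reverse complement is ATCCAGACCC, matching at positions 129–138.
Each forward site pairs with the reverse site to give a product ending at position 138: sizes 134, 56 bp.

Two products: 134 bp, 56 bp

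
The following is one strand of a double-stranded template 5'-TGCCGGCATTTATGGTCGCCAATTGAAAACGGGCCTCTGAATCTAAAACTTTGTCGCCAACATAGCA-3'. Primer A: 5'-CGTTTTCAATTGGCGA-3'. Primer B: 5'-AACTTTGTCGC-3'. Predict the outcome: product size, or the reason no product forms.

No product — the primers' 3' ends point away from each other.

Primer A (CGTTTTCAATTGGCGA) has reverse complement TCGCCAATTGAAAACG, which matches the top strand at positions 16–31; primer A anneals to the top strand there with its 3' end pointing upstream toward position 16.
Primer B (AACTTTGTCGC) matches the top strand directly at positions 47–57; it anneals to the bottom strand with its 3' end pointing downstream toward position 57.
The 3' ends diverge (primer A extends toward position 1, primer B toward position 67), so the primers never converge on a shared product.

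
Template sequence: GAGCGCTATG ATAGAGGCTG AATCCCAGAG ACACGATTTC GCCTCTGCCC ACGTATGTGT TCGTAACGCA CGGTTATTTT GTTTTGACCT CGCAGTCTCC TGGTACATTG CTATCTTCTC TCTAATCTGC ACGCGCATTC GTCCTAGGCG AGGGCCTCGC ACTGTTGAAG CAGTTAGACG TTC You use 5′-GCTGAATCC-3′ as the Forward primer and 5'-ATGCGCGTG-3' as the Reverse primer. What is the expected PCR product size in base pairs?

122 bp

Scanning the template, GCTGAATCC occurs at positions 17–25; this primer anneals to the bottom strand there with its 3' end pointing downstream.
Taking the reverse complement of ATGCGCGTG gives CACGCGCAT, found at positions 130–138 on the template; the primer anneals here to the top strand with its 3' end pointing upstream.
The product runs from position 17 to position 138, so its length is 138 − 17 + 1 = 122 bp.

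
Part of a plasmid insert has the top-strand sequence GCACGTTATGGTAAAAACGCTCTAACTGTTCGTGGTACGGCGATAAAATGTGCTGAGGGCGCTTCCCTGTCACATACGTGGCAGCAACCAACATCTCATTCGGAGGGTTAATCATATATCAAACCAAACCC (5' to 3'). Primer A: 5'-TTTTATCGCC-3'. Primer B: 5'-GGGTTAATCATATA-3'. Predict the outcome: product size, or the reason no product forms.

No product — the primers' 3' ends point away from each other.

Primer A (TTTTATCGCC) has reverse complement GGCGATAAAA, which matches the top strand at positions 39–48; primer A anneals to the top strand there with its 3' end pointing upstream toward position 39.
Primer B (GGGTTAATCATATA) matches the top strand directly at positions 105–118; it anneals to the bottom strand with its 3' end pointing downstream toward position 118.
The 3' ends diverge (primer A extends toward position 1, primer B toward position 131), so the primers never converge on a shared product.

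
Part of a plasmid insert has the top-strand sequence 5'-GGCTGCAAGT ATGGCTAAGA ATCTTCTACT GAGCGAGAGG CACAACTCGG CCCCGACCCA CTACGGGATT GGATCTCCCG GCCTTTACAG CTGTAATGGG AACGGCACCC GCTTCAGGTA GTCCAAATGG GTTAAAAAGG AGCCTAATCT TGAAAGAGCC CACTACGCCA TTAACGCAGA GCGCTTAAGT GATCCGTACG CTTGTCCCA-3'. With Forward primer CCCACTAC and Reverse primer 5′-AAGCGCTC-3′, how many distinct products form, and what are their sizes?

The forward primer CCCACTAC matches the top strand at positions 57–64, 159–166.
The reverse primer's reverse complement is GAGCGCTT, matching at positions 179–186.
Each forward site pairs with the reverse site to give a product ending at position 186: sizes 130, 28 bp.

Two products: 130 bp, 28 bp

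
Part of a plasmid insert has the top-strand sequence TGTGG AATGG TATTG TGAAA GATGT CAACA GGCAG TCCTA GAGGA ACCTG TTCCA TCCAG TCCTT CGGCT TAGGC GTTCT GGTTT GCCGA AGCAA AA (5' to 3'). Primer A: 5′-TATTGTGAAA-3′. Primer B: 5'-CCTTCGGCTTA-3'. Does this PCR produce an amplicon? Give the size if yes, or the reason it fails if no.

No product — both primers anneal to the same strand and extend in the same direction.

Primer A (TATTGTGAAA) matches the top strand at positions 11–20 (3' end points downstream).
Primer B (CCTTCGGCTTA) also matches the top strand directly, at positions 62–72 — its reverse complement TAAGCCGAAGG is not present.
Both primers anneal to the bottom strand with 3' ends pointing the same way, so neither can prime synthesis back toward the other.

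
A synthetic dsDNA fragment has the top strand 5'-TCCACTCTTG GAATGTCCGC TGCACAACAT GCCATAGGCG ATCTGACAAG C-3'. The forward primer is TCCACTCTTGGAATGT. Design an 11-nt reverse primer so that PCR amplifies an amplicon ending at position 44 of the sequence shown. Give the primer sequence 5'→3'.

The forward primer binds at positions 1–16; the product's 3' end on the top strand is position 44.
The reverse primer anneals to the top strand over positions 34–44, i.e. to ATAGGCGATCT.
Its sequence written 5'→3' is the reverse complement: AGATCGCCTAT.

5'-AGATCGCCTAT-3'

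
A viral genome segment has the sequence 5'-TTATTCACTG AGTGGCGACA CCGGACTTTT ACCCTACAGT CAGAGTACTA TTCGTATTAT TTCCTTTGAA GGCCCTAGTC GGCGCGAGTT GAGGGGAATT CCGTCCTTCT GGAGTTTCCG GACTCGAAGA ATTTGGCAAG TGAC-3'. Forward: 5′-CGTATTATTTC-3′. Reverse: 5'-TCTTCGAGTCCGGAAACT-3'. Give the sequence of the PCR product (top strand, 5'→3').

Forward primer CGTATTATTTC is found on the top strand at positions 53–63.
Taking the reverse complement of TCTTCGAGTCCGGAAACT gives AGTTTCCGGACTCGAAGA, found at positions 113–130 on the template; the primer anneals here to the top strand with its 3' end pointing upstream.
The product is the template from position 53 through 130 (78 bp).

5'-CGTATTATTTCCTTTGAAGGCCCTAGTCGGCGCGAGTTGAGGGGAATTCCGTCCTTCTGGAGTTTCCGGACTCGAAGA-3'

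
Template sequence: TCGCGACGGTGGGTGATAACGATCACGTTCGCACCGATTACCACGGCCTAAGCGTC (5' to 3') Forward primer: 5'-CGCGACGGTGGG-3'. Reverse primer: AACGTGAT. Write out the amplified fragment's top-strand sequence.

Scanning the template, CGCGACGGTGGG occurs at positions 2–13; this primer anneals to the bottom strand there with its 3' end pointing downstream.
The reverse primer's reverse complement is ATCACGTT, which matches the template at positions 22–29.
The product is the template from position 2 through 29 (28 bp).

5'-CGCGACGGTGGGTGATAACGATCACGTT-3'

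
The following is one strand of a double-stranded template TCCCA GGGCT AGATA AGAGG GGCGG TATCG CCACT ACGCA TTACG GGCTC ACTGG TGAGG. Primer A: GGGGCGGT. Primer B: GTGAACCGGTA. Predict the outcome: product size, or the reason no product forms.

No product — primer B has no binding site in the template.

Primer B (GTGAACCGGTA) does not match the top strand, and its reverse complement TACCGGTTCAC does not match either.
With no annealing site for primer B, no amplification occurs.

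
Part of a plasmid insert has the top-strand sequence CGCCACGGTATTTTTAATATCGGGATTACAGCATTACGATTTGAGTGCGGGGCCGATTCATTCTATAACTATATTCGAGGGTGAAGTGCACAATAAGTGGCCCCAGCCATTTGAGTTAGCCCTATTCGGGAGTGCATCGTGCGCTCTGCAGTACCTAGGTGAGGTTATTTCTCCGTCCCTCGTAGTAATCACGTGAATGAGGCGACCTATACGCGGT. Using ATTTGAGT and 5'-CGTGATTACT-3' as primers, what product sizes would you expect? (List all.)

The forward primer ATTTGAGT matches the top strand at positions 39–46, 109–116.
The reverse primer's reverse complement is AGTAATCACG, matching at positions 184–193.
Each forward site pairs with the reverse site to give a product ending at position 193: sizes 155, 85 bp.

155 bp, 85 bp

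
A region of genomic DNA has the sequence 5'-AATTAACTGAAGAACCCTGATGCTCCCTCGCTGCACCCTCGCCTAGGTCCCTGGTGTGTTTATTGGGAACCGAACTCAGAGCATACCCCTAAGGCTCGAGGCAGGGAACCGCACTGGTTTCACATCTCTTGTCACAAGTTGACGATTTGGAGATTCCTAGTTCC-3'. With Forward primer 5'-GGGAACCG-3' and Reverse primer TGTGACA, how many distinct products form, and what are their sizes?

Two products: 72 bp, 33 bp

The forward primer GGGAACCG matches the top strand at positions 65–72, 104–111.
The reverse primer's reverse complement is TGTCACA, matching at positions 130–136.
Each forward site pairs with the reverse site to give a product ending at position 136: sizes 72, 33 bp.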